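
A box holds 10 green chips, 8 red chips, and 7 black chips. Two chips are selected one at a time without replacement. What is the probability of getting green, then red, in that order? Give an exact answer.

2/15

Each draw changes the counts, so multiply the conditional probabilities along the sequence:
P = 10/25 × 8/24 = 80/600 = 2/15.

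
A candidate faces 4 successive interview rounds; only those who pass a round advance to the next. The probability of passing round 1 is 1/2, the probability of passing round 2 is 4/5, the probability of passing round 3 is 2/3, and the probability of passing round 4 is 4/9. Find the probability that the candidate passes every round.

16/135

The events are sequential, so multiply the conditional probabilities:
P = 1/2 × 4/5 × 2/3 × 4/9 = 32/270 = 16/135.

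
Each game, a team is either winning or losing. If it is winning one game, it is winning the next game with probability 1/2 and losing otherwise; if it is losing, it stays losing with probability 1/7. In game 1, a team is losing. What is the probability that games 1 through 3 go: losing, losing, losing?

Game 1 is given. For each transition, use the conditional probability from the current state:
P(losing | losing) = 1/7; P(losing | losing) = 1/7.
P = 1/7 × 1/7 = 1/49.

1/49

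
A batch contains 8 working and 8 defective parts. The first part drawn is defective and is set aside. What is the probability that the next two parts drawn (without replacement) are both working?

4/15

After the first draw, 8 of the remaining 15 parts are working.
P = 8/15 × 7/14 = 56/210 = 4/15.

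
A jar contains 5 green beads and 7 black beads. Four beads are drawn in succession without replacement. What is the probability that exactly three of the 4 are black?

One ordering (black drawn first) has probability 7/12 × 6/11 × 5/10 × 5/9 = 1050/11880 = 35/396.
There are C(4,3) = 4 such orderings, each equally likely, so P = 4 × 35/396 = 35/99.

35/99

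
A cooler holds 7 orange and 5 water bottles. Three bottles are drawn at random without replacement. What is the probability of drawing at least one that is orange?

P(no orange) = 5/12 × 4/11 × 3/10 = 60/1320 = 1/22.
P(at least one) = 1 − 1/22 = 21/22.

21/22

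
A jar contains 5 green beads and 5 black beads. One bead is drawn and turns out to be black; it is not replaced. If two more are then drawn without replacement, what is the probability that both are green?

After the first draw, 5 of the remaining 9 beads are green.
P = 5/9 × 4/8 = 20/72 = 5/18.

5/18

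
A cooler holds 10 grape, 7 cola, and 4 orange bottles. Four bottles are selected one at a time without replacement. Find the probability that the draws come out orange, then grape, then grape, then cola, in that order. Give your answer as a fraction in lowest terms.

1/57

Multiply the probability of each draw given the previous ones:
P = 4/21 × 10/20 × 9/19 × 7/18 = 2520/143640 = 1/57.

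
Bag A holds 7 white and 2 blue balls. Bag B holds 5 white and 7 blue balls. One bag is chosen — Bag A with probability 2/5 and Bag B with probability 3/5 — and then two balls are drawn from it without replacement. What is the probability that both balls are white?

107/330

From Bag A: P(both white) = (7/9)(6/8) = 7/12.
From Bag B: P(both white) = (5/12)(4/11) = 5/33.
Total probability = (2/5)(7/12) + (3/5)(5/33) = 107/330.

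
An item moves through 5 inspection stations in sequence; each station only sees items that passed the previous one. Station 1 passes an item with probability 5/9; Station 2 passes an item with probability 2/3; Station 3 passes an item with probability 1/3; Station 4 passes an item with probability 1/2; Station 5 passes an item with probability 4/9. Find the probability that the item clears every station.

20/729

The events are sequential, so multiply the conditional probabilities:
P = 5/9 × 2/3 × 1/3 × 1/2 × 4/9 = 40/1458 = 20/729.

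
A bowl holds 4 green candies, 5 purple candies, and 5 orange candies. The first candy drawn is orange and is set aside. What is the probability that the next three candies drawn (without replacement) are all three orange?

With the first candy removed, 4 orange remain out of 13.
P = 4/13 × 3/12 × 2/11 = 24/1716 = 2/143.

2/143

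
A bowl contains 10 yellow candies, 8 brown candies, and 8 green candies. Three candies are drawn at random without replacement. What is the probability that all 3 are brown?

P(every draw is brown) = 8/26 × 7/25 × 6/24 = 336/15600 = 7/325.

7/325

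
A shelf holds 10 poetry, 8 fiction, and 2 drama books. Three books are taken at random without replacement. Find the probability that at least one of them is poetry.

17/19

P(no poetry) = 10/20 × 9/19 × 8/18 = 720/6840 = 2/19.
P(at least one) = 1 − 2/19 = 17/19.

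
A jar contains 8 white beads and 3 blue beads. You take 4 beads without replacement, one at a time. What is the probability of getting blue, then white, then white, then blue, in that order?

7/165

Multiply the probability of each draw given the previous ones:
P = 3/11 × 8/10 × 7/9 × 2/8 = 336/7920 = 7/165.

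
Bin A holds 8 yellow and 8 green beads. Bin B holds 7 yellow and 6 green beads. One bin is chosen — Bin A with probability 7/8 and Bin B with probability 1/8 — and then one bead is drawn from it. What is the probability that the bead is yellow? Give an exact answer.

From Bin A: P(yellow) = 8/16.
From Bin B: P(yellow) = 7/13.
Total probability = (7/8)(8/16) + (1/8)(7/13) = 105/208.

105/208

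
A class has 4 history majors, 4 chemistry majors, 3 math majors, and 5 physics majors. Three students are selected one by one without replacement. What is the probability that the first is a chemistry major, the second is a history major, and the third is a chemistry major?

Chain rule:
P = 4/16 × 4/15 × 3/14 = 48/3360 = 1/70.

1/70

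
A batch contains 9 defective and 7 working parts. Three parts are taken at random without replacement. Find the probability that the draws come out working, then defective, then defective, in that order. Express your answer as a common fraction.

3/20

Multiply the probability of each draw given the previous ones:
P = 7/16 × 9/15 × 8/14 = 504/3360 = 3/20.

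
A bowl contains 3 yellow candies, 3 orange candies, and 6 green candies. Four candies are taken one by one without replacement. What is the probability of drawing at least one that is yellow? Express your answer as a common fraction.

P(no yellow) = 9/12 × 8/11 × 7/10 × 6/9 = 3024/11880 = 14/55.
P(at least one) = 1 − 14/55 = 41/55.

41/55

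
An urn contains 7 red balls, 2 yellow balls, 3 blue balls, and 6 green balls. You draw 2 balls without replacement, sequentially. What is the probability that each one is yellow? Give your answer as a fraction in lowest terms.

1/153

P(every draw is yellow) = 2/18 × 1/17 = 2/306 = 1/153.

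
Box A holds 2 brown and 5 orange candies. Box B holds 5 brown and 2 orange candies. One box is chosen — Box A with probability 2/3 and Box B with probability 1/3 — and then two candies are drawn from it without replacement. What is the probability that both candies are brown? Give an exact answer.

From Box A: P(both brown) = (2/7)(1/6) = 1/21.
From Box B: P(both brown) = (5/7)(4/6) = 10/21.
Total probability = (2/3)(1/21) + (1/3)(10/21) = 4/21.

4/21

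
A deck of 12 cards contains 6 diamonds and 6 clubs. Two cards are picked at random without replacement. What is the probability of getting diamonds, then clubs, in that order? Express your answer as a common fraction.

3/11

Chain rule:
P = 6/12 × 6/11 = 36/132 = 3/11.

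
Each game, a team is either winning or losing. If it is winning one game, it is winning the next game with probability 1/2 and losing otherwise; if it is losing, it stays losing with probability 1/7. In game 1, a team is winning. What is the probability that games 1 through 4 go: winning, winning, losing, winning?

Game 1 is given. For each transition, use the conditional probability from the current state:
P(winning | winning) = 1/2; P(losing | winning) = 1/2; P(winning | losing) = 6/7.
P = 1/2 × 1/2 × 6/7 = 6/28 = 3/14.

3/14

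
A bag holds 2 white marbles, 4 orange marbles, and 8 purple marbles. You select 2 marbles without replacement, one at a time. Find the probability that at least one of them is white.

25/91

P(no white) = 12/14 × 11/13 = 132/182 = 66/91.
P(at least one) = 1 − 66/91 = 25/91.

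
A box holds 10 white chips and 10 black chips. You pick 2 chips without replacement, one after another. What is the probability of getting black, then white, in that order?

Multiply the probability of each draw given the previous ones:
P = 10/20 × 10/19 = 100/380 = 5/19.

5/19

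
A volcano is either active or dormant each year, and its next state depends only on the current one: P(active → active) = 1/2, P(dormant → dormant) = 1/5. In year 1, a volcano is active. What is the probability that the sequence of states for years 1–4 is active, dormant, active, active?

1/5

Year 1 is given. For each transition, use the conditional probability from the current state:
P(dormant | active) = 1/2; P(active | dormant) = 4/5; P(active | active) = 1/2.
P = 1/2 × 4/5 × 1/2 = 4/20 = 1/5.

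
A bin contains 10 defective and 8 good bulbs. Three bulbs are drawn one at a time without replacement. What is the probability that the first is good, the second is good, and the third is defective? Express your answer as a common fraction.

Chain rule:
P = 8/18 × 7/17 × 10/16 = 560/4896 = 35/306.

35/306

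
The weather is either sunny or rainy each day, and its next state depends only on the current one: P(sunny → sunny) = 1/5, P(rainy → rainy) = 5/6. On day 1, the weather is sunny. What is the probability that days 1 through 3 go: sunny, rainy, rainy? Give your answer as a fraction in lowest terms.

Day 1 is given. For each transition, use the conditional probability from the current state:
P(rainy | sunny) = 4/5; P(rainy | rainy) = 5/6.
P = 4/5 × 5/6 = 20/30 = 2/3.

2/3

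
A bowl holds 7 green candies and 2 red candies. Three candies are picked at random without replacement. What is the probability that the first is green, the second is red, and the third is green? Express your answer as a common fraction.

Chain rule:
P = 7/9 × 2/8 × 6/7 = 84/504 = 1/6.

1/6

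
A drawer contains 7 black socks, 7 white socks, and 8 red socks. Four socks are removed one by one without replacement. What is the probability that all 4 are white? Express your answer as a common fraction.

1/209

P = 7/22 × 6/21 × 5/20 × 4/19 = 840/175560 = 1/209.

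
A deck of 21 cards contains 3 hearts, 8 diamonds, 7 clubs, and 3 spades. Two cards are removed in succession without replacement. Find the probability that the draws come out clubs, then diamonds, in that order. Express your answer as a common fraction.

Multiply the probability of each draw given the previous ones:
P = 7/21 × 8/20 = 56/420 = 2/15.

2/15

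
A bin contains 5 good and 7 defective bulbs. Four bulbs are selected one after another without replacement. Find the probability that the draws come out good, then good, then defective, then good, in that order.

Chain rule:
P = 5/12 × 4/11 × 7/10 × 3/9 = 420/11880 = 7/198.

7/198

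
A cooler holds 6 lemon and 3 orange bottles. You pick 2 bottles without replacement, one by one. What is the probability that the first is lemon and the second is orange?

Each draw changes the counts, so multiply the conditional probabilities along the sequence:
P = 6/9 × 3/8 = 18/72 = 1/4.

1/4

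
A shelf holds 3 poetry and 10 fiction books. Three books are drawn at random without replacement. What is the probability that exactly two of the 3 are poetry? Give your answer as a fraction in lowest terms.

One ordering (poetry drawn first) has probability 3/13 × 2/12 × 10/11 = 60/1716 = 5/143.
There are C(3,2) = 3 such orderings, each equally likely, so P = 3 × 5/143 = 15/143.

15/143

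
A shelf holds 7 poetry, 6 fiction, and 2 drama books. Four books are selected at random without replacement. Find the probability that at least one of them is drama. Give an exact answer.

10/21

P(no drama) = 13/15 × 12/14 × 11/13 × 10/12 = 17160/32760 = 11/21.
P(at least one) = 1 − 11/21 = 10/21.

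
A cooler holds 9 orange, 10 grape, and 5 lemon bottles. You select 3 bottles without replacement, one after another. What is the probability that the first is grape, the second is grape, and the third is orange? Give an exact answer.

Chain rule:
P = 10/24 × 9/23 × 9/22 = 810/12144 = 135/2024.

135/2024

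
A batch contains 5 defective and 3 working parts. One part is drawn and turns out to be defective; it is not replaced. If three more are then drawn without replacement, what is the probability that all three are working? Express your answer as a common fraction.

With the first part removed, 3 working remain out of 7.
P = 3/7 × 2/6 × 1/5 = 6/210 = 1/35.

1/35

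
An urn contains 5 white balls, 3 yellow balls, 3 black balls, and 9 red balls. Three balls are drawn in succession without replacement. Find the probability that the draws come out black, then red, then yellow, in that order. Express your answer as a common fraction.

Chain rule:
P = 3/20 × 9/19 × 3/18 = 81/6840 = 9/760.

9/760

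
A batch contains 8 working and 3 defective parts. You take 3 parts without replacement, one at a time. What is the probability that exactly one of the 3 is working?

8/55

One ordering (working drawn first) has probability 8/11 × 3/10 × 2/9 = 48/990 = 8/165.
There are C(3,1) = 3 such orderings, each equally likely, so P = 3 × 8/165 = 8/55.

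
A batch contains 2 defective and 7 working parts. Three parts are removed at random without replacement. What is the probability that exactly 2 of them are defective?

1/12

One ordering (defective drawn first) has probability 2/9 × 1/8 × 7/7 = 14/504 = 1/36.
There are C(3,2) = 3 such orderings, each equally likely, so P = 3 × 1/36 = 1/12.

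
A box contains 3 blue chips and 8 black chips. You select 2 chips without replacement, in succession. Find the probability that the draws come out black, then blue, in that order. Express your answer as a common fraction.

12/55

Multiply the probability of each draw given the previous ones:
P = 8/11 × 3/10 = 24/110 = 12/55.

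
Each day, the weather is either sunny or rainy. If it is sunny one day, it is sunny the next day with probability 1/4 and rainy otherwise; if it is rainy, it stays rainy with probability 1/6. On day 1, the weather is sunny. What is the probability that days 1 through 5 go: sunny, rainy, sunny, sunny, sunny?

Day 1 is given. For each transition, use the conditional probability from the current state:
P(rainy | sunny) = 3/4; P(sunny | rainy) = 5/6; P(sunny | sunny) = 1/4; P(sunny | sunny) = 1/4.
P = 3/4 × 5/6 × 1/4 × 1/4 = 15/384 = 5/128.

5/128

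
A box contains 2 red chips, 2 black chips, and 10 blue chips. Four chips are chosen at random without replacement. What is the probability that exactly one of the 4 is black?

One ordering (black drawn first) has probability 2/14 × 12/13 × 11/12 × 10/11 = 2640/24024 = 10/91.
There are C(4,1) = 4 such orderings, each equally likely, so P = 4 × 10/91 = 40/91.

40/91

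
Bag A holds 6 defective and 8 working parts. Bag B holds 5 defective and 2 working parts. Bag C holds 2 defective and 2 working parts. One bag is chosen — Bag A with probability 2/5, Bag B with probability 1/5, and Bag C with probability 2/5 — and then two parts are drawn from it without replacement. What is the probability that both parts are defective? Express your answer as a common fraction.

From Bag A: P(both defective) = (6/14)(5/13) = 15/91.
From Bag B: P(both defective) = (5/7)(4/6) = 10/21.
From Bag C: P(both defective) = (2/4)(1/3) = 1/6.
Total probability = (2/5)(15/91) + (1/5)(10/21) + (2/5)(1/6) = 311/1365.

311/1365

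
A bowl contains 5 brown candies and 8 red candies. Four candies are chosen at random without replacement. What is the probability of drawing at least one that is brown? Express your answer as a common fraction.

P(no brown) = 8/13 × 7/12 × 6/11 × 5/10 = 1680/17160 = 14/143.
P(at least one) = 1 − 14/143 = 129/143.

129/143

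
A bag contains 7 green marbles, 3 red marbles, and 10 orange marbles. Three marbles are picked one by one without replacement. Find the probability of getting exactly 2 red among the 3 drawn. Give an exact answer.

17/380

One ordering (red drawn first) has probability 3/20 × 2/19 × 17/18 = 102/6840 = 17/1140.
There are C(3,2) = 3 such orderings, each equally likely, so P = 3 × 17/1140 = 17/380.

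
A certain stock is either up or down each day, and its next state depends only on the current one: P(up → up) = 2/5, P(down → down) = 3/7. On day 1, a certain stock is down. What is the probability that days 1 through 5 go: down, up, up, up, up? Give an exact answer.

Day 1 is given. For each transition, use the conditional probability from the current state:
P(up | down) = 4/7; P(up | up) = 2/5; P(up | up) = 2/5; P(up | up) = 2/5.
P = 4/7 × 2/5 × 2/5 × 2/5 = 32/875.

32/875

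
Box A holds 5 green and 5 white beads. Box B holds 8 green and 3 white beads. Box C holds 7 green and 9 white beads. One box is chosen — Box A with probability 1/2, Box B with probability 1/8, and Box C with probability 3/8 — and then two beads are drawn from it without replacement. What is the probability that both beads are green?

From Box A: P(both green) = (5/10)(4/9) = 2/9.
From Box B: P(both green) = (8/11)(7/10) = 28/55.
From Box C: P(both green) = (7/16)(6/15) = 7/40.
Total probability = (1/2)(2/9) + (1/8)(28/55) + (3/8)(7/40) = 1523/6336.

1523/6336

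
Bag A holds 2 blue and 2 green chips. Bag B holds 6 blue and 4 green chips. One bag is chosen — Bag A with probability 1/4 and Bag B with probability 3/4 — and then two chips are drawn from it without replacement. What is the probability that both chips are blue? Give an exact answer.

From Bag A: P(both blue) = (2/4)(1/3) = 1/6.
From Bag B: P(both blue) = (6/10)(5/9) = 1/3.
Total probability = (1/4)(1/6) + (3/4)(1/3) = 7/24.

7/24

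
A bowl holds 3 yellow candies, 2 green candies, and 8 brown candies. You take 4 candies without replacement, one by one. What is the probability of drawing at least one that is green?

7/13

P(no green) = 11/13 × 10/12 × 9/11 × 8/10 = 7920/17160 = 6/13.
P(at least one) = 1 − 6/13 = 7/13.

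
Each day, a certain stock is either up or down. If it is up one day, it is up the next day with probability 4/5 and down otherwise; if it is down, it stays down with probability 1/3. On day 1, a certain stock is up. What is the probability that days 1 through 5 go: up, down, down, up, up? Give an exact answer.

8/225

Day 1 is given. For each transition, use the conditional probability from the current state:
P(down | up) = 1/5; P(down | down) = 1/3; P(up | down) = 2/3; P(up | up) = 4/5.
P = 1/5 × 1/3 × 2/3 × 4/5 = 8/225.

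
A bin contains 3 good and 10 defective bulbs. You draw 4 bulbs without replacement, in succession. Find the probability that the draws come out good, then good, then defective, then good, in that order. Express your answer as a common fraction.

Chain rule:
P = 3/13 × 2/12 × 10/11 × 1/10 = 60/17160 = 1/286.

1/286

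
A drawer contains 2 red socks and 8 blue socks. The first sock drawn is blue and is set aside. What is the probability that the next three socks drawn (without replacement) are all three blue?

With the first sock removed, 7 blue remain out of 9.
P = 7/9 × 6/8 × 5/7 = 210/504 = 5/12.

5/12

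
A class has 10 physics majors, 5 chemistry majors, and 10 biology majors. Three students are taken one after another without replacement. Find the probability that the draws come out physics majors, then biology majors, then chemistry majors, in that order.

5/138

Multiply the probability of each draw given the previous ones:
P = 10/25 × 10/24 × 5/23 = 500/13800 = 5/138.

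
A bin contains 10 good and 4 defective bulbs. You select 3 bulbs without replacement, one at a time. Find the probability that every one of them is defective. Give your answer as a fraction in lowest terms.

P = 4/14 × 3/13 × 2/12 = 24/2184 = 1/91.

1/91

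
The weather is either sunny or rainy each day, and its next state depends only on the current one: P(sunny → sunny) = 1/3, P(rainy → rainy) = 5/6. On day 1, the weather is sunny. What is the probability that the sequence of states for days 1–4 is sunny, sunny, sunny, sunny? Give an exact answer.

Day 1 is given. For each transition, use the conditional probability from the current state:
P(sunny | sunny) = 1/3; P(sunny | sunny) = 1/3; P(sunny | sunny) = 1/3.
P = 1/3 × 1/3 × 1/3 = 1/27.

1/27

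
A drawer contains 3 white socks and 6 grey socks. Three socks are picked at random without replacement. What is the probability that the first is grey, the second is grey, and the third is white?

5/28

Each draw changes the counts, so multiply the conditional probabilities along the sequence:
P = 6/9 × 5/8 × 3/7 = 90/504 = 5/28.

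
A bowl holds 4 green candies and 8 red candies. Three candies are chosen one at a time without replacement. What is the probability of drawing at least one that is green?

41/55

P(no green) = 8/12 × 7/11 × 6/10 = 336/1320 = 14/55.
P(at least one) = 1 − 14/55 = 41/55.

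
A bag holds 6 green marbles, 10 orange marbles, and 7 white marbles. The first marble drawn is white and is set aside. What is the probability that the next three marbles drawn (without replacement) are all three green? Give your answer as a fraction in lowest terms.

After the first draw, 6 of the remaining 22 marbles are green.
P = 6/22 × 5/21 × 4/20 = 120/9240 = 1/77.

1/77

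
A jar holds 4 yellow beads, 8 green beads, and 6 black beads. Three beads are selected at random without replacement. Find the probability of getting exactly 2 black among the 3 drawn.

15/68

One ordering (black drawn first) has probability 6/18 × 5/17 × 12/16 = 360/4896 = 5/68.
There are C(3,2) = 3 such orderings, each equally likely, so P = 3 × 5/68 = 15/68.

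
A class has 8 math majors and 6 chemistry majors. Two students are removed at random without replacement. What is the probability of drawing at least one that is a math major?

76/91

P(no math majors) = 6/14 × 5/13 = 30/182 = 15/91.
P(at least one) = 1 − 15/91 = 76/91.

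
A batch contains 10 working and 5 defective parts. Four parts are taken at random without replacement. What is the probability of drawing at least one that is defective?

11/13

P(no defective) = 10/15 × 9/14 × 8/13 × 7/12 = 5040/32760 = 2/13.
P(at least one) = 1 − 2/13 = 11/13.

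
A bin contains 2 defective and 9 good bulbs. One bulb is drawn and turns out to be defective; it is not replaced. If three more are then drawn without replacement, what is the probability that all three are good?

7/10

With the first bulb removed, 9 good remain out of 10.
P = 9/10 × 8/9 × 7/8 = 504/720 = 7/10.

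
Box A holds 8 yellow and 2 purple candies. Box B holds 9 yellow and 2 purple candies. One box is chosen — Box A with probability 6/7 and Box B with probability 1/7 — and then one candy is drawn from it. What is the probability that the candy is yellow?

309/385

From Box A: P(yellow) = 8/10.
From Box B: P(yellow) = 9/11.
Total probability = (6/7)(8/10) + (1/7)(9/11) = 309/385.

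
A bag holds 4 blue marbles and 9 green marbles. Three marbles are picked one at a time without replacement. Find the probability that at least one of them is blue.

P(no blue) = 9/13 × 8/12 × 7/11 = 504/1716 = 42/143.
P(at least one) = 1 − 42/143 = 101/143.

101/143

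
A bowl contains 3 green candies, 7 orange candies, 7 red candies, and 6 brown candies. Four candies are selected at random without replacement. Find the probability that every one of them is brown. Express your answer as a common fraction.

3/1771

P(all brown) = 6/23 × 5/22 × 4/21 × 3/20 = 360/212520 = 3/1771.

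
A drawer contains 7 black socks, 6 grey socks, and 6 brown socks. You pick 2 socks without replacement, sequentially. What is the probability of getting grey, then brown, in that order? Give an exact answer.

Chain rule:
P = 6/19 × 6/18 = 36/342 = 2/19.

2/19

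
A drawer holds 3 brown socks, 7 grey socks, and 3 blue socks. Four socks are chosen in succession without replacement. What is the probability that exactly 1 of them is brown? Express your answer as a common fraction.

One ordering (brown drawn first) has probability 3/13 × 10/12 × 9/11 × 8/10 = 2160/17160 = 18/143.
There are C(4,1) = 4 such orderings, each equally likely, so P = 4 × 18/143 = 72/143.

72/143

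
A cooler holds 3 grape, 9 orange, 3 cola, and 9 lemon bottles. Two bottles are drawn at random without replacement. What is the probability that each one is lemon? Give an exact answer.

P(every draw is lemon) = 9/24 × 8/23 = 72/552 = 3/23.

3/23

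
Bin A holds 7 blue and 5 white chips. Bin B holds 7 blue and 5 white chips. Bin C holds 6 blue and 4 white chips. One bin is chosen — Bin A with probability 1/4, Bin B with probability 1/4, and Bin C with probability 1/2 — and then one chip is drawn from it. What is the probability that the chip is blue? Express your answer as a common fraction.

71/120

From Bin A: P(blue) = 7/12.
From Bin B: P(blue) = 7/12.
From Bin C: P(blue) = 6/10.
Total probability = (1/4)(7/12) + (1/4)(7/12) + (1/2)(6/10) = 71/120.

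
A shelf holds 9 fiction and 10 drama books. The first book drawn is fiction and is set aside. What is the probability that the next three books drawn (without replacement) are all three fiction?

7/102

With the first book removed, 8 fiction remain out of 18.
P = 8/18 × 7/17 × 6/16 = 336/4896 = 7/102.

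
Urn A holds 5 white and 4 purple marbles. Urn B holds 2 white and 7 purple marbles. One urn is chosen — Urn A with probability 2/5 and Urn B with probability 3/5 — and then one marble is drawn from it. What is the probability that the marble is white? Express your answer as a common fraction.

From Urn A: P(white) = 5/9.
From Urn B: P(white) = 2/9.
Total probability = (2/5)(5/9) + (3/5)(2/9) = 16/45.

16/45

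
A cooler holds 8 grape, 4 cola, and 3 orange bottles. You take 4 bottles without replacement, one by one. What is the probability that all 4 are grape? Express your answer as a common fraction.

2/39

P(every draw is grape) = 8/15 × 7/14 × 6/13 × 5/12 = 1680/32760 = 2/39.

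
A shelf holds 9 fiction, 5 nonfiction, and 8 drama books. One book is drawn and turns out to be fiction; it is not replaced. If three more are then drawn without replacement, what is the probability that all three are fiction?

With the first book removed, 8 fiction remain out of 21.
P = 8/21 × 7/20 × 6/19 = 336/7980 = 4/95.

4/95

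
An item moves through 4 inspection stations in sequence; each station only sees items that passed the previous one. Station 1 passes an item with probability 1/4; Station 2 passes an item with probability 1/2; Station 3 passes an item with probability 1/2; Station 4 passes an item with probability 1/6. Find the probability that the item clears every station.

1/96

The events are sequential, so multiply the conditional probabilities:
P = 1/4 × 1/2 × 1/2 × 1/6 = 1/96.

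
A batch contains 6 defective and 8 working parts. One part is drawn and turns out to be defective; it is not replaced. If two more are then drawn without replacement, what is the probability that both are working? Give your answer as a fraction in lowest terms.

14/39

With the first part removed, 8 working remain out of 13.
P = 8/13 × 7/12 = 56/156 = 14/39.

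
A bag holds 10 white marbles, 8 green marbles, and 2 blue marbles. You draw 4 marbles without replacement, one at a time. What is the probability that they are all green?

14/969

P(all green) = 8/20 × 7/19 × 6/18 × 5/17 = 1680/116280 = 14/969.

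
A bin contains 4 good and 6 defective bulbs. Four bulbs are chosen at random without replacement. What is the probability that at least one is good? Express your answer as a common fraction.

P(no good) = 6/10 × 5/9 × 4/8 × 3/7 = 360/5040 = 1/14.
P(at least one) = 1 − 1/14 = 13/14.

13/14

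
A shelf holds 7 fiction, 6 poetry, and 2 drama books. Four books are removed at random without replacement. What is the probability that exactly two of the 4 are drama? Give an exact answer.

One ordering (drama drawn first) has probability 2/15 × 1/14 × 13/13 × 12/12 = 312/32760 = 1/105.
There are C(4,2) = 6 such orderings, each equally likely, so P = 6 × 1/105 = 2/35.

2/35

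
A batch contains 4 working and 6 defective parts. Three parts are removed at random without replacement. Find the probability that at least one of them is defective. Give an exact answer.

29/30

P(no defective) = 4/10 × 3/9 × 2/8 = 24/720 = 1/30.
P(at least one) = 1 − 1/30 = 29/30.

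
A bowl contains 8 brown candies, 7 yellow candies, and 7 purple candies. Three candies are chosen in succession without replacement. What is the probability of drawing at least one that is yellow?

P(no yellow) = 15/22 × 14/21 × 13/20 = 2730/9240 = 13/44.
P(at least one) = 1 − 13/44 = 31/44.

31/44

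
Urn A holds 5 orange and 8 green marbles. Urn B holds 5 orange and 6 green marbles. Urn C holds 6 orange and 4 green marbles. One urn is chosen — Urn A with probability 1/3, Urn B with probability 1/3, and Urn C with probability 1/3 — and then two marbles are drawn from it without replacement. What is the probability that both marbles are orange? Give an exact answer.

From Urn A: P(both orange) = (5/13)(4/12) = 5/39.
From Urn B: P(both orange) = (5/11)(4/10) = 2/11.
From Urn C: P(both orange) = (6/10)(5/9) = 1/3.
Total probability = (1/3)(5/39) + (1/3)(2/11) + (1/3)(1/3) = 92/429.

92/429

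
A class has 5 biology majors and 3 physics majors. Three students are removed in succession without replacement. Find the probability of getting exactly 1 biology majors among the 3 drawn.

One ordering (a biology major drawn first) has probability 5/8 × 3/7 × 2/6 = 30/336 = 5/56.
There are C(3,1) = 3 such orderings, each equally likely, so P = 3 × 5/56 = 15/56.

15/56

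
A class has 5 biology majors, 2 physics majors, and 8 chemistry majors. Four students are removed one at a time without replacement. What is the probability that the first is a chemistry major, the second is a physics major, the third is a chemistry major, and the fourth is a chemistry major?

4/195

Each draw changes the counts, so multiply the conditional probabilities along the sequence:
P = 8/15 × 2/14 × 7/13 × 6/12 = 672/32760 = 4/195.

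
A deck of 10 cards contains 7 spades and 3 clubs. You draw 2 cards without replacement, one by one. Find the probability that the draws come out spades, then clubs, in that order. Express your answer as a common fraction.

Chain rule:
P = 7/10 × 3/9 = 21/90 = 7/30.

7/30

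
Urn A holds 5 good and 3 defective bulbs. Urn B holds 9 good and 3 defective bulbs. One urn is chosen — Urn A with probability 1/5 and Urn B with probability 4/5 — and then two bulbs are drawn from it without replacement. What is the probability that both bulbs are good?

From Urn A: P(both good) = (5/8)(4/7) = 5/14.
From Urn B: P(both good) = (9/12)(8/11) = 6/11.
Total probability = (1/5)(5/14) + (4/5)(6/11) = 391/770.

391/770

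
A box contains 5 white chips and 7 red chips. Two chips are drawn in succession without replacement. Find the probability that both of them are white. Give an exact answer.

5/33

P(every draw is white) = 5/12 × 4/11 = 20/132 = 5/33.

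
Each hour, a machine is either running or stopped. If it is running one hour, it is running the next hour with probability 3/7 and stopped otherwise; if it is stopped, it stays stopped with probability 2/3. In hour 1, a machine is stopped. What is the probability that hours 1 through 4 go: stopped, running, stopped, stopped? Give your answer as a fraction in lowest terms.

8/63

Hour 1 is given. For each transition, use the conditional probability from the current state:
P(running | stopped) = 1/3; P(stopped | running) = 4/7; P(stopped | stopped) = 2/3.
P = 1/3 × 4/7 × 2/3 = 8/63.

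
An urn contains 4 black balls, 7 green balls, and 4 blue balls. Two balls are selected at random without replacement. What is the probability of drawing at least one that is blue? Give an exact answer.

10/21

P(no blue) = 11/15 × 10/14 = 110/210 = 11/21.
P(at least one) = 1 − 11/21 = 10/21.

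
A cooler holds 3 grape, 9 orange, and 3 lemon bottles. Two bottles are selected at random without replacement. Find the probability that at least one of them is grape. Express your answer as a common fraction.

13/35

P(no grape) = 12/15 × 11/14 = 132/210 = 22/35.
P(at least one) = 1 − 22/35 = 13/35.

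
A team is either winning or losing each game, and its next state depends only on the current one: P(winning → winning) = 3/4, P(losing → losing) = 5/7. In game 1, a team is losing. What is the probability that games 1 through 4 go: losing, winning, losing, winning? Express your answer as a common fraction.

Game 1 is given. For each transition, use the conditional probability from the current state:
P(winning | losing) = 2/7; P(losing | winning) = 1/4; P(winning | losing) = 2/7.
P = 2/7 × 1/4 × 2/7 = 4/196 = 1/49.

1/49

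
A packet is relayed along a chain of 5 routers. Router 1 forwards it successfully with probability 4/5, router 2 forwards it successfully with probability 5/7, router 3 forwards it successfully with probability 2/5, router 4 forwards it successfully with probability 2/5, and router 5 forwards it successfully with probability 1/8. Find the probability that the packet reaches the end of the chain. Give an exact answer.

2/175

Each stage is reached only if all earlier stages succeed, so
P = 4/5 × 5/7 × 2/5 × 2/5 × 1/8 = 80/7000 = 2/175.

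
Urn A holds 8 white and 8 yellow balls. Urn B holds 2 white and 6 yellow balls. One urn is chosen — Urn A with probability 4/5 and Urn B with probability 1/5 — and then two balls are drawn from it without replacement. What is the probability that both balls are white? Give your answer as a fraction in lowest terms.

407/2100

From Urn A: P(both white) = (8/16)(7/15) = 7/30.
From Urn B: P(both white) = (2/8)(1/7) = 1/28.
Total probability = (4/5)(7/30) + (1/5)(1/28) = 407/2100.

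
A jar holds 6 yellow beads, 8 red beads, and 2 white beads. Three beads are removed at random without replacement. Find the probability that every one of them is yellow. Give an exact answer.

1/28

P = 6/16 × 5/15 × 4/14 = 120/3360 = 1/28.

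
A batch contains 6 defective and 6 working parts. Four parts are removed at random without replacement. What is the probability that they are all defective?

1/33

P(every draw is defective) = 6/12 × 5/11 × 4/10 × 3/9 = 360/11880 = 1/33.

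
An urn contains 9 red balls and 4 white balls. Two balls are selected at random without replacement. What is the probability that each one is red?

P = 9/13 × 8/12 = 72/156 = 6/13.

6/13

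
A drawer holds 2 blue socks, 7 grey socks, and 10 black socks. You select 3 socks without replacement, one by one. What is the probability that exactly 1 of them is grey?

154/323

One ordering (grey drawn first) has probability 7/19 × 12/18 × 11/17 = 924/5814 = 154/969.
There are C(3,1) = 3 such orderings, each equally likely, so P = 3 × 154/969 = 154/323.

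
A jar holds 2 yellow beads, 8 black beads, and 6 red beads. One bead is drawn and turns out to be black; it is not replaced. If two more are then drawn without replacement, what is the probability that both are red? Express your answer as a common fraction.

1/7

With the first bead removed, 6 red remain out of 15.
P = 6/15 × 5/14 = 30/210 = 1/7.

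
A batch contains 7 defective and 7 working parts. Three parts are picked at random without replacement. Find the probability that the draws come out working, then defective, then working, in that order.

Each draw changes the counts, so multiply the conditional probabilities along the sequence:
P = 7/14 × 7/13 × 6/12 = 294/2184 = 7/52.

7/52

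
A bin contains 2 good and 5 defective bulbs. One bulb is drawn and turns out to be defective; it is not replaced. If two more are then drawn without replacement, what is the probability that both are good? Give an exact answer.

1/15

After the first draw, 2 of the remaining 6 bulbs are good.
P = 2/6 × 1/5 = 2/30 = 1/15.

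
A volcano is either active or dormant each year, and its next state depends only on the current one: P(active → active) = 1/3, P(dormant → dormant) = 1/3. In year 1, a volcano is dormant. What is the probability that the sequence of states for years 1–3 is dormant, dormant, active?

Year 1 is given. For each transition, use the conditional probability from the current state:
P(dormant | dormant) = 1/3; P(active | dormant) = 2/3.
P = 1/3 × 2/3 = 2/9.

2/9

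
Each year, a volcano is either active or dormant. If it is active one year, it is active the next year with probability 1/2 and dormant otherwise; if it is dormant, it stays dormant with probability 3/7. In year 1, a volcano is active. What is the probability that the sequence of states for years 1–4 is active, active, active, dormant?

Year 1 is given. For each transition, use the conditional probability from the current state:
P(active | active) = 1/2; P(active | active) = 1/2; P(dormant | active) = 1/2.
P = 1/2 × 1/2 × 1/2 = 1/8.

1/8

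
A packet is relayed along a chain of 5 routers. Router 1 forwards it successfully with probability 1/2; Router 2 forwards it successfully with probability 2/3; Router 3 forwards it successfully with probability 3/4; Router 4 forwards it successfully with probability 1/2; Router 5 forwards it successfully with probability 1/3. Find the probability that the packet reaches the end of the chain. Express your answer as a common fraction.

Each stage is reached only if all earlier stages succeed, so
P = 1/2 × 2/3 × 3/4 × 1/2 × 1/3 = 6/144 = 1/24.

1/24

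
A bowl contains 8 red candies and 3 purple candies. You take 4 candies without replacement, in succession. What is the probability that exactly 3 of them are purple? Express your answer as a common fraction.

One ordering (purple drawn first) has probability 3/11 × 2/10 × 1/9 × 8/8 = 48/7920 = 1/165.
There are C(4,3) = 4 such orderings, each equally likely, so P = 4 × 1/165 = 4/165.

4/165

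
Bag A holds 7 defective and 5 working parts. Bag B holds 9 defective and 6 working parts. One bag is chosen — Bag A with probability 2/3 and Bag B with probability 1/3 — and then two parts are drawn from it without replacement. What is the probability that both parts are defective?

From Bag A: P(both defective) = (7/12)(6/11) = 7/22.
From Bag B: P(both defective) = (9/15)(8/14) = 12/35.
Total probability = (2/3)(7/22) + (1/3)(12/35) = 377/1155.

377/1155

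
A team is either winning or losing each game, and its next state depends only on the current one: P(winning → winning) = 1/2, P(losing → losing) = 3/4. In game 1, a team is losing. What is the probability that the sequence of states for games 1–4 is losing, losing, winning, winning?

3/32

Game 1 is given. For each transition, use the conditional probability from the current state:
P(losing | losing) = 3/4; P(winning | losing) = 1/4; P(winning | winning) = 1/2.
P = 3/4 × 1/4 × 1/2 = 3/32.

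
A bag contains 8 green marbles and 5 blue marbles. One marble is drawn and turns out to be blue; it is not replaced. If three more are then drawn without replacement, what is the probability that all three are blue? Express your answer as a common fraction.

1/55

After the first draw, 4 of the remaining 12 marbles are blue.
P = 4/12 × 3/11 × 2/10 = 24/1320 = 1/55.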